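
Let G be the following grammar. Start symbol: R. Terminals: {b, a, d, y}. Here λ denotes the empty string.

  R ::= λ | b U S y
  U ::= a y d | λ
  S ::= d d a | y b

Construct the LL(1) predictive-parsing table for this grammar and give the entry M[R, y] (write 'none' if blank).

FIRST(R) = {λ, b}
FIRST(U) = {λ, a}
FIRST(S) = {d, y}
FOLLOW(R) includes $ since R is the start symbol.
FOLLOW(R): R appears on no right-hand side. Thus FOLLOW(R) = {$}.
For R ::= λ: FIRST(λ) = {λ}, so it goes in M[R, t] for t ∈ {}; since λ ∈ FIRST, also for every t ∈ FOLLOW(R) = {$}.
For R ::= b U S y: FIRST(b U S y) = {b}, so it goes in M[R, t] for t ∈ {b}.
None of these place a production in M[R, y].

none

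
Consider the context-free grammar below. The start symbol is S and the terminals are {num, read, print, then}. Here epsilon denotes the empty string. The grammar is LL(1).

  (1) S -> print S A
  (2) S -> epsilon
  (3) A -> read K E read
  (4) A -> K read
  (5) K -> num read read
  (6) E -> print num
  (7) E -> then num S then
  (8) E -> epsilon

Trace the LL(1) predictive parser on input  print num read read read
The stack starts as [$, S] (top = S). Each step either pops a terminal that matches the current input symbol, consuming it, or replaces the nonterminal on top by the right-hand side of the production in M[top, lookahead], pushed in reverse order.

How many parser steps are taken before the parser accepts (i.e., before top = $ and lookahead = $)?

9

     Stack                 Input                       Action
  1  $ S                   print num read read read $  expand S -> print S A
  2  $ A S print           print num read read read $  match print
  3  $ A S                 num read read read $        expand S -> epsilon
  4  $ A                   num read read read $        expand A -> K read
  5  $ read K              num read read read $        expand K -> num read read
  6  $ read read read num  num read read read $        match num
  7  $ read read read      read read read $            match read
  8  $ read read           read read $                 match read
  9  $ read                read $                      match read
Accept reached after 9 steps.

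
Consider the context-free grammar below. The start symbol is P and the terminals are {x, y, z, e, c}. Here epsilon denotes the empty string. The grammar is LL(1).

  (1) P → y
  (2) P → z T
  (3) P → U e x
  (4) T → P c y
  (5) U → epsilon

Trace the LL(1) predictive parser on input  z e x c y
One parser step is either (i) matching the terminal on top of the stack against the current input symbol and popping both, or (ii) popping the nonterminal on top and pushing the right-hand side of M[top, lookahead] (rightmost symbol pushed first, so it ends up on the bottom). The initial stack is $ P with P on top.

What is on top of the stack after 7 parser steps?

     Stack        Input        Action
  1  $ P          z e x c y $  expand P → z T
  2  $ T z        z e x c y $  match z
  3  $ T          e x c y $    expand T → P c y
  4  $ y c P      e x c y $    expand P → U e x
  5  $ y c x e U  e x c y $    expand U → epsilon
  6  $ y c x e    e x c y $    match e
  7  $ y c x      x c y $      match x
Stack after step 7: $ y c (top = c).

c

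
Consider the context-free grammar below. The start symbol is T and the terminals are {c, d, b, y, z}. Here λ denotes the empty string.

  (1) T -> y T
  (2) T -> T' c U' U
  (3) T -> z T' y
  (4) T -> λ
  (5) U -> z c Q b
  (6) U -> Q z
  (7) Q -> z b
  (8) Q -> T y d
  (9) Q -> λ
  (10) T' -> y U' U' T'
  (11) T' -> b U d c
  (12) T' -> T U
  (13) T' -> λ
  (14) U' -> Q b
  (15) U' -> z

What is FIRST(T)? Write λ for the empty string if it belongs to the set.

FIRST(T): from T->y T we get {y}; from T->T' c U' U we get {b, c, y, z}; from T->z T' y we get {z}; from T->λ we get {λ}. So FIRST(T) = {λ, b, c, y, z}.
FIRST(Q): from Q->z b we get {z}; from Q->T y d we get {b, c, y, z}; from Q->λ we get {λ}. So FIRST(Q) = {λ, b, c, y, z}.
FIRST(U): from U->z c Q b we get {z}; from U->Q z we get {b, c, y, z}. So FIRST(U) = {b, c, y, z}.
FIRST(U'): from U'->Q b we get {b, c, y, z}; from U'->z we get {z}. So FIRST(U') = {b, c, y, z}.
FIRST(T'): from T'->y U' U' T' we get {y}; from T'->b U d c we get {b}; from T'->T U we get {b, c, y, z}; from T'->λ we get {λ}. So FIRST(T') = {λ, b, c, y, z}.

{λ, b, c, y, z}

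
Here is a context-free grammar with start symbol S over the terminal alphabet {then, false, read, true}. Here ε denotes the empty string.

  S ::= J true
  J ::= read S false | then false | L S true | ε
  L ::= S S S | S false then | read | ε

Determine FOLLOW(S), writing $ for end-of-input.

FIRST(S): from S::=J true we get {read, then, true}. So FIRST(S) = {read, then, true}.
FIRST(L): from L::=S S S we get {read, then, true}; from L::=S false then we get {read, then, true}; from L::=read we get {read}; from L::=ε we get {ε}. So FIRST(L) = {ε, read, then, true}.
FIRST(J): from J::=read S false we get {read}; from J::=then false we get {then}; from J::=L S true we get {read, then, true}; from J::=ε we get {ε}. So FIRST(J) = {ε, read, then, true}.
FOLLOW(S) includes $ since S is the start symbol.
FOLLOW(J): in S::=J true, J is followed by true with FIRST {true}. Thus FOLLOW(J) = {true}.
FOLLOW(L): in J::=L S true, L is followed by S true with FIRST {read, then, true}. Thus FOLLOW(L) = {read, then, true}.
FOLLOW(S): in J::=read S false, S is followed by false with FIRST {false}; in J::=L S true, S is followed by true with FIRST {true}; in L::=S S S (occurrence 1), S is followed by S S with FIRST {read, then, true}; in L::=S S S (occurrence 2), S is followed by S with FIRST {read, then, true}; in L::=S S S (occurrence 3), the suffix after S is empty, so FOLLOW(S) ⊇ FOLLOW(L) = {read, then, true}; in L::=S false then, S is followed by false then with FIRST {false}. Thus FOLLOW(S) = {$, false, read, then, true}.

{$, false, read, then, true}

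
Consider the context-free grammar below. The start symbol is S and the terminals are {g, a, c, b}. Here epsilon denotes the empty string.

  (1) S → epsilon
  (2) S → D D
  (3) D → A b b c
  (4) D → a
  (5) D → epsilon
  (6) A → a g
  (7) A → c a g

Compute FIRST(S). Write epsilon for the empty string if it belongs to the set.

{epsilon, a, c}

FIRST(A): from A→a g we get {a}; from A→c a g we get {c}. So FIRST(A) = {a, c}.
FIRST(D): from D→A b b c we get {a, c}; from D→a we get {a}; from D→epsilon we get {epsilon}. So FIRST(D) = {epsilon, a, c}.
FIRST(S): from S→epsilon we get {epsilon}; from S→D D we get {epsilon, a, c}. So FIRST(S) = {epsilon, a, c}.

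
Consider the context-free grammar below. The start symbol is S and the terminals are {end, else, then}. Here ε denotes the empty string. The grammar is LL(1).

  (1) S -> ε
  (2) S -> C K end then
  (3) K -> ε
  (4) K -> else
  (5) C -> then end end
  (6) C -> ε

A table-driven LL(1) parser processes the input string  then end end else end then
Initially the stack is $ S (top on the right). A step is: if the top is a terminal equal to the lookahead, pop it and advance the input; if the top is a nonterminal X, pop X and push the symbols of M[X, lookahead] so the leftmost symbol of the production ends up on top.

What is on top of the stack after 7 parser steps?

step 1: stack=$ S  input=then end end else end then $  — expand S -> C K end then
step 2: stack=$ then end K C  input=then end end else end then $  — expand C -> then end end
step 3: stack=$ then end K end end then  input=then end end else end then $  — match then
step 4: stack=$ then end K end end  input=end end else end then $  — match end
step 5: stack=$ then end K end  input=end else end then $  — match end
step 6: stack=$ then end K  input=else end then $  — expand K -> else
step 7: stack=$ then end else  input=else end then $  — match else
Stack after step 7: $ then end (top = end).

end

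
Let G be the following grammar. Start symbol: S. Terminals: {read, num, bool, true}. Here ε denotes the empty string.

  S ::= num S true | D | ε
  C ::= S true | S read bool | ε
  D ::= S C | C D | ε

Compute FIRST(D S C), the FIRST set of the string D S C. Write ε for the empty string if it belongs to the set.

FIRST(S) = {ε, num, read, true}  (via D)
FIRST(C) = {ε, num, read, true}  (via S true, S read bool)
FIRST(D) = {ε, num, read, true}  (via S C, C D)
FIRST(D S C): take FIRST of each symbol in turn, carrying on past any symbol whose FIRST contains ε; result {ε, num, read, true}.

{ε, num, read, true}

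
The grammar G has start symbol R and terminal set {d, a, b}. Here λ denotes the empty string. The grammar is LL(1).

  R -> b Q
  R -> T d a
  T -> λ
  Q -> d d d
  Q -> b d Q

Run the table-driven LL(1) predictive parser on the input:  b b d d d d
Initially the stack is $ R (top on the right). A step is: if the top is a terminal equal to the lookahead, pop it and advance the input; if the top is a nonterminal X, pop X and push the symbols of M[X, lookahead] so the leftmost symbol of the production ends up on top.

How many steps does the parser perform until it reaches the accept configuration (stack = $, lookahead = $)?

9

step 1: stack=$ R  input=b b d d d d $  — expand R -> b Q
step 2: stack=$ Q b  input=b b d d d d $  — match b
step 3: stack=$ Q  input=b d d d d $  — expand Q -> b d Q
step 4: stack=$ Q d b  input=b d d d d $  — match b
step 5: stack=$ Q d  input=d d d d $  — match d
step 6: stack=$ Q  input=d d d $  — expand Q -> d d d
step 7: stack=$ d d d  input=d d d $  — match d
step 8: stack=$ d d  input=d d $  — match d
step 9: stack=$ d  input=d $  — match d
Accept reached after 9 steps.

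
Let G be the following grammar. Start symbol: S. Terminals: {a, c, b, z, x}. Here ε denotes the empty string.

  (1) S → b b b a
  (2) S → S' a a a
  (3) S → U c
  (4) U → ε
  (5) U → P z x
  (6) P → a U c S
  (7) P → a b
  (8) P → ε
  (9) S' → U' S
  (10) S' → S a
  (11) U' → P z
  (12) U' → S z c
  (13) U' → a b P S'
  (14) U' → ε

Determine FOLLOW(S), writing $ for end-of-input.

{$, a, b, c, z}

FIRST(P): from P→a U c S we get {a}; from P→a b we get {a}; from P→ε we get {ε}. So FIRST(P) = {ε, a}.
FIRST(U): from U→ε we get {ε}; from U→P z x we get {a, z}. So FIRST(U) = {ε, a, z}.
FIRST(S): from S→b b b a we get {b}; from S→S' a a a we get {a, b, c, z}; from S→U c we get {a, c, z}. So FIRST(S) = {a, b, c, z}.
FIRST(U'): from U'→P z we get {a, z}; from U'→S z c we get {a, b, c, z}; from U'→a b P S' we get {a}; from U'→ε we get {ε}. So FIRST(U') = {ε, a, b, c, z}.
FIRST(S'): from S'→U' S we get {a, b, c, z}; from S'→S a we get {a, b, c, z}. So FIRST(S') = {a, b, c, z}.
FOLLOW(S) includes $ since S is the start symbol.
FOLLOW(U): in S→U c, U is followed by c with FIRST {c}; in P→a U c S, U is followed by c S with FIRST {c}. Thus FOLLOW(U) = {c}.
FOLLOW(P): in U→P z x, P is followed by z x with FIRST {z}; in U'→P z, P is followed by z with FIRST {z}; in U'→a b P S', P is followed by S' with FIRST {a, b, c, z}. Thus FOLLOW(P) = {a, b, c, z}.
FOLLOW(U'): in S'→U' S, U' is followed by S with FIRST {a, b, c, z}. Thus FOLLOW(U') = {a, b, c, z}.
FOLLOW(S'): in S→S' a a a, S' is followed by a a a with FIRST {a}; in U'→a b P S', the suffix after S' is empty, so FOLLOW(S') ⊇ FOLLOW(U') = {a, b, c, z}. Thus FOLLOW(S') = {a, b, c, z}.
FOLLOW(S): in P→a U c S, the suffix after S is empty, so FOLLOW(S) ⊇ FOLLOW(P) = {a, b, c, z}; in S'→U' S, the suffix after S is empty, so FOLLOW(S) ⊇ FOLLOW(S') = {a, b, c, z}; in S'→S a, S is followed by a with FIRST {a}; in U'→S z c, S is followed by z c with FIRST {z}. Thus FOLLOW(S) = {$, a, b, c, z}.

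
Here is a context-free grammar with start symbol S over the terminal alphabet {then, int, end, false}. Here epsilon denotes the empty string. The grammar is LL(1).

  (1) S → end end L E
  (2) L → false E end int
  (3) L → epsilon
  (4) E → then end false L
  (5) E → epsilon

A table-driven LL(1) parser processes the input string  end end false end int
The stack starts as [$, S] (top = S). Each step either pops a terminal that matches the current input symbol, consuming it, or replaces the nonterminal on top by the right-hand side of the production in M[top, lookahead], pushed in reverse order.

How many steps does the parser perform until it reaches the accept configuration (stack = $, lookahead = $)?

9

     Stack                Input                    Action
  1  $ S                  end end false end int $  expand S → end end L E
  2  $ E L end end        end end false end int $  match end
  3  $ E L end            end false end int $      match end
  4  $ E L                false end int $          expand L → false E end int
  5  $ E int end E false  false end int $          match false
  6  $ E int end E        end int $                expand E → epsilon
  7  $ E int end          end int $                match end
  8  $ E int              int $                    match int
  9  $ E                  $                        expand E → epsilon
Accept reached after 9 steps.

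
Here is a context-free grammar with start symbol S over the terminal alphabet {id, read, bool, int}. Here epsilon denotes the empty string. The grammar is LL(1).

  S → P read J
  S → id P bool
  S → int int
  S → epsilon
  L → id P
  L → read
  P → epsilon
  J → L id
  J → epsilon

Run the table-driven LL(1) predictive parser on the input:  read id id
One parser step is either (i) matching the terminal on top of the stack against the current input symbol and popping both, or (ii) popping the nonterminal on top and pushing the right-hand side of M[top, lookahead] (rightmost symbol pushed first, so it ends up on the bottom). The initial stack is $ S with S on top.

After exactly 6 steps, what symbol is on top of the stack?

step 1: stack=$ S  input=read id id $  — expand S → P read J
step 2: stack=$ J read P  input=read id id $  — expand P → epsilon
step 3: stack=$ J read  input=read id id $  — match read
step 4: stack=$ J  input=id id $  — expand J → L id
step 5: stack=$ id L  input=id id $  — expand L → id P
step 6: stack=$ id P id  input=id id $  — match id
Stack after step 6: $ id P (top = P).

P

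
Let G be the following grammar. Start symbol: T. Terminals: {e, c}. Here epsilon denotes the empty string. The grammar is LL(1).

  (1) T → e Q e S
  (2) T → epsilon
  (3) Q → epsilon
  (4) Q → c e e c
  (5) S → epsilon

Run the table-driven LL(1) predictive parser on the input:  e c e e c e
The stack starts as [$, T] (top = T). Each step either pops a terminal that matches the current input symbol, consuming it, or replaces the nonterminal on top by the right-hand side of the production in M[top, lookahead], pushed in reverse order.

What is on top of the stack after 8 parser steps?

     Stack          Input          Action
  1  $ T            e c e e c e $  expand T → e Q e S
  2  $ S e Q e      e c e e c e $  match e
  3  $ S e Q        c e e c e $    expand Q → c e e c
  4  $ S e c e e c  c e e c e $    match c
  5  $ S e c e e    e e c e $      match e
  6  $ S e c e      e c e $        match e
  7  $ S e c        c e $          match c
  8  $ S e          e $            match e
Stack after step 8: $ S (top = S).

S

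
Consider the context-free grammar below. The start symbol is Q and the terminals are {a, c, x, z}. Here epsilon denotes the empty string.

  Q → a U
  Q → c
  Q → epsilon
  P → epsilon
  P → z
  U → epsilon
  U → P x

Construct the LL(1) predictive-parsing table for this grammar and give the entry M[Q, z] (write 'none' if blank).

FIRST(Q): from Q→a U we get {a}; from Q→c we get {c}; from Q→epsilon we get {epsilon}. So FIRST(Q) = {epsilon, a, c}.
FIRST(P): from P→epsilon we get {epsilon}; from P→z we get {z}. So FIRST(P) = {epsilon, z}.
FIRST(U): from U→epsilon we get {epsilon}; from U→P x we get {x, z}. So FIRST(U) = {epsilon, x, z}.
FOLLOW(Q) includes $ since Q is the start symbol.
FOLLOW(Q): Q appears on no right-hand side. Thus FOLLOW(Q) = {$}.
For Q → a U: FIRST(a U) = {a}, so it goes in M[Q, t] for t ∈ {a}.
For Q → c: FIRST(c) = {c}, so it goes in M[Q, t] for t ∈ {c}.
For Q → epsilon: FIRST(epsilon) = {epsilon}, so it goes in M[Q, t] for t ∈ {}; since epsilon ∈ FIRST, also for every t ∈ FOLLOW(Q) = {$}.
None of these place a production in M[Q, z].

none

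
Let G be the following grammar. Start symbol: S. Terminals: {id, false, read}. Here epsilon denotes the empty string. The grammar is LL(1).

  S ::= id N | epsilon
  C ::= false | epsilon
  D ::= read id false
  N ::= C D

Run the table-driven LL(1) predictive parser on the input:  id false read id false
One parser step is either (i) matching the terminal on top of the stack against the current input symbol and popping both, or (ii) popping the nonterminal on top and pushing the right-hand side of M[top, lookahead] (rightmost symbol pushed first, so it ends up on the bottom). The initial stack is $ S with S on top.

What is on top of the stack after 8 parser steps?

     Stack            Input                     Action
  1  $ S              id false read id false $  expand S ::= id N
  2  $ N id           id false read id false $  match id
  3  $ N              false read id false $     expand N ::= C D
  4  $ D C            false read id false $     expand C ::= false
  5  $ D false        false read id false $     match false
  6  $ D              read id false $           expand D ::= read id false
  7  $ false id read  read id false $           match read
  8  $ false id       id false $                match id
Stack after step 8: $ false (top = false).

false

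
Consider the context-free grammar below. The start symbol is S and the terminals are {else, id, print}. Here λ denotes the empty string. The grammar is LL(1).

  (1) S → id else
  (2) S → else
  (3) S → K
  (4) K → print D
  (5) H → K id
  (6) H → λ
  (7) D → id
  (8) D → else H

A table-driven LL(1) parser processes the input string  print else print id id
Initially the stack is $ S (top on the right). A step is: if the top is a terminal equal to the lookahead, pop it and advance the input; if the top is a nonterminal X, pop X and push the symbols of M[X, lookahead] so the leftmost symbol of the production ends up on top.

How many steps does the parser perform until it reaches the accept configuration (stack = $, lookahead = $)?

step 1: stack=$ S  input=print else print id id $  — expand S → K
step 2: stack=$ K  input=print else print id id $  — expand K → print D
step 3: stack=$ D print  input=print else print id id $  — match print
step 4: stack=$ D  input=else print id id $  — expand D → else H
step 5: stack=$ H else  input=else print id id $  — match else
step 6: stack=$ H  input=print id id $  — expand H → K id
step 7: stack=$ id K  input=print id id $  — expand K → print D
step 8: stack=$ id D print  input=print id id $  — match print
step 9: stack=$ id D  input=id id $  — expand D → id
step 10: stack=$ id id  input=id id $  — match id
step 11: stack=$ id  input=id $  — match id
Accept reached after 11 steps.

11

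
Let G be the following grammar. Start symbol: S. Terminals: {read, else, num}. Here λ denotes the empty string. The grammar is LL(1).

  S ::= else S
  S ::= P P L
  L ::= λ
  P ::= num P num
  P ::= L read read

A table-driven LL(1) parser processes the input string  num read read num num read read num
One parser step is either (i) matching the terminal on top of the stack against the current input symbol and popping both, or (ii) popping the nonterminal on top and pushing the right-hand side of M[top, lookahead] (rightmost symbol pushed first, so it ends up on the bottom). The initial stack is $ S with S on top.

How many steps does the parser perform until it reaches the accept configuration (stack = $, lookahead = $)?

16

step 1: stack=$ S  input=num read read num num read read num $  — expand S ::= P P L
step 2: stack=$ L P P  input=num read read num num read read num $  — expand P ::= num P num
step 3: stack=$ L P num P num  input=num read read num num read read num $  — match num
step 4: stack=$ L P num P  input=read read num num read read num $  — expand P ::= L read read
step 5: stack=$ L P num read read L  input=read read num num read read num $  — expand L ::= λ
step 6: stack=$ L P num read read  input=read read num num read read num $  — match read
step 7: stack=$ L P num read  input=read num num read read num $  — match read
step 8: stack=$ L P num  input=num num read read num $  — match num
step 9: stack=$ L P  input=num read read num $  — expand P ::= num P num
step 10: stack=$ L num P num  input=num read read num $  — match num
step 11: stack=$ L num P  input=read read num $  — expand P ::= L read read
step 12: stack=$ L num read read L  input=read read num $  — expand L ::= λ
step 13: stack=$ L num read read  input=read read num $  — match read
step 14: stack=$ L num read  input=read num $  — match read
step 15: stack=$ L num  input=num $  — match num
step 16: stack=$ L  input=$  — expand L ::= λ
Accept reached after 16 steps.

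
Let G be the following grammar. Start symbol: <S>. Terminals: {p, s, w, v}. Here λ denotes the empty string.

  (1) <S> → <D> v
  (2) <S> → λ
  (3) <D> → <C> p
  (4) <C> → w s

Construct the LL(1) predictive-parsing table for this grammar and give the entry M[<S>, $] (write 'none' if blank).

<S> → λ

FIRST(<C>): from <C>→w s we get {w}. So FIRST(<C>) = {w}.
FIRST(<D>): from <D>→<C> p we get {w}. So FIRST(<D>) = {w}.
FIRST(<S>): from <S>→<D> v we get {w}; from <S>→λ we get {λ}. So FIRST(<S>) = {λ, w}.
FOLLOW(<S>) includes $ since <S> is the start symbol.
FOLLOW(<S>): <S> appears on no right-hand side. Thus FOLLOW(<S>) = {$}.
For <S> → <D> v: FIRST(<D> v) = {w}, so it goes in M[<S>, t] for t ∈ {w}.
For <S> → λ: FIRST(λ) = {λ}, so it goes in M[<S>, t] for t ∈ {}; since λ ∈ FIRST, also for every t ∈ FOLLOW(<S>) = {$}.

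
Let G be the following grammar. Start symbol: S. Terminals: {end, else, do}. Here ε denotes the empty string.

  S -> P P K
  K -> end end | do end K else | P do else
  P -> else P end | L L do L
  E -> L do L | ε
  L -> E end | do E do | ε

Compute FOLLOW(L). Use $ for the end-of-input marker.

FIRST(S): from S->P P K we get {do, else, end}. So FIRST(S) = {do, else, end}.
FIRST(K): from K->end end we get {end}; from K->do end K else we get {do}; from K->P do else we get {do, else, end}. So FIRST(K) = {do, else, end}.
FIRST(P): from P->else P end we get {else}; from P->L L do L we get {do, end}. So FIRST(P) = {do, else, end}.
FIRST(E): from E->L do L we get {do, end}; from E->ε we get {ε}. So FIRST(E) = {ε, do, end}.
FIRST(L): from L->E end we get {do, end}; from L->do E do we get {do}; from L->ε we get {ε}. So FIRST(L) = {ε, do, end}.
FOLLOW(S) includes $ since S is the start symbol.
FOLLOW(S): S appears on no right-hand side. Thus FOLLOW(S) = {$}.
FOLLOW(K): in S->P P K, the suffix after K is empty, so FOLLOW(K) ⊇ FOLLOW(S) = {$}; in K->do end K else, K is followed by else with FIRST {else}. Thus FOLLOW(K) = {$, else}.
FOLLOW(P): in S->P P K (occurrence 1), P is followed by P K with FIRST {do, else, end}; in S->P P K (occurrence 2), P is followed by K with FIRST {do, else, end}; in K->P do else, P is followed by do else with FIRST {do}; in P->else P end, P is followed by end with FIRST {end}. Thus FOLLOW(P) = {do, else, end}.
FOLLOW(E): in L->E end, E is followed by end with FIRST {end}; in L->do E do, E is followed by do with FIRST {do}. Thus FOLLOW(E) = {do, end}.
FOLLOW(L): in P->L L do L (occurrence 1), L is followed by L do L with FIRST {do, end}; in P->L L do L (occurrence 2), L is followed by do L with FIRST {do}; in P->L L do L (occurrence 3), the suffix after L is empty, so FOLLOW(L) ⊇ FOLLOW(P) = {do, else, end}; in E->L do L (occurrence 1), L is followed by do L with FIRST {do}; in E->L do L (occurrence 2), the suffix after L is empty, so FOLLOW(L) ⊇ FOLLOW(E) = {do, end}. Thus FOLLOW(L) = {do, else, end}.

{do, else, end}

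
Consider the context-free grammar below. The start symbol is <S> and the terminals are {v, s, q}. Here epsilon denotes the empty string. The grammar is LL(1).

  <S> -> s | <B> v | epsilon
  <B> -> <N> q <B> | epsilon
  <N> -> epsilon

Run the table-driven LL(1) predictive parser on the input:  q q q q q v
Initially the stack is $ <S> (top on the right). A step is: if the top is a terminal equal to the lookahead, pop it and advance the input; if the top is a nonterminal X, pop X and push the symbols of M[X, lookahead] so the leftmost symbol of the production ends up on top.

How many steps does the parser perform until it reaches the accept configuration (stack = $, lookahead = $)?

step 1: stack=$ <S>  input=q q q q q v $  — expand <S> -> <B> v
step 2: stack=$ v <B>  input=q q q q q v $  — expand <B> -> <N> q <B>
step 3: stack=$ v <B> q <N>  input=q q q q q v $  — expand <N> -> epsilon
step 4: stack=$ v <B> q  input=q q q q q v $  — match q
step 5: stack=$ v <B>  input=q q q q v $  — expand <B> -> <N> q <B>
step 6: stack=$ v <B> q <N>  input=q q q q v $  — expand <N> -> epsilon
step 7: stack=$ v <B> q  input=q q q q v $  — match q
step 8: stack=$ v <B>  input=q q q v $  — expand <B> -> <N> q <B>
step 9: stack=$ v <B> q <N>  input=q q q v $  — expand <N> -> epsilon
step 10: stack=$ v <B> q  input=q q q v $  — match q
step 11: stack=$ v <B>  input=q q v $  — expand <B> -> <N> q <B>
step 12: stack=$ v <B> q <N>  input=q q v $  — expand <N> -> epsilon
step 13: stack=$ v <B> q  input=q q v $  — match q
step 14: stack=$ v <B>  input=q v $  — expand <B> -> <N> q <B>
step 15: stack=$ v <B> q <N>  input=q v $  — expand <N> -> epsilon
step 16: stack=$ v <B> q  input=q v $  — match q
step 17: stack=$ v <B>  input=v $  — expand <B> -> epsilon
step 18: stack=$ v  input=v $  — match v
Accept reached after 18 steps.

18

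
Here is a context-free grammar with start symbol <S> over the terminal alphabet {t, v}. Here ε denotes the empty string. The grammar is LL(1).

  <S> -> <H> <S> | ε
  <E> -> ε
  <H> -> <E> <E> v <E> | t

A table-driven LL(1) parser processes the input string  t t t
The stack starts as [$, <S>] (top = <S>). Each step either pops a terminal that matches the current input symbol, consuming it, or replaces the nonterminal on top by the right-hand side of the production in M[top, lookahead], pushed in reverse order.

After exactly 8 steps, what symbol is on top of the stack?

t

     Stack      Input    Action
  1  $ <S>      t t t $  expand <S> -> <H> <S>
  2  $ <S> <H>  t t t $  expand <H> -> t
  3  $ <S> t    t t t $  match t
  4  $ <S>      t t $    expand <S> -> <H> <S>
  5  $ <S> <H>  t t $    expand <H> -> t
  6  $ <S> t    t t $    match t
  7  $ <S>      t $      expand <S> -> <H> <S>
  8  $ <S> <H>  t $      expand <H> -> t
Stack after step 8: $ <S> t (top = t).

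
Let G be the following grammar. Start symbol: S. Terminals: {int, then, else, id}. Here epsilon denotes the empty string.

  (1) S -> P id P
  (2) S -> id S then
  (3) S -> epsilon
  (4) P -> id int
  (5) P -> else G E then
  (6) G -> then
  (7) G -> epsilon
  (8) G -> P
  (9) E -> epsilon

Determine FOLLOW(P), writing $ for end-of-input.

FIRST(P) = {else, id}
FIRST(E) = {epsilon}
FIRST(S) = {epsilon, else, id}  (via P id P)
FIRST(G) = {epsilon, else, id, then}  (via P)
FOLLOW(S) includes $ since S is the start symbol.
FOLLOW(S): in S->id S then, S is followed by then with FIRST {then}. Thus FOLLOW(S) = {$, then}.
FOLLOW(G): in P->else G E then, G is followed by E then with FIRST {then}. Thus FOLLOW(G) = {then}.
FOLLOW(P): in S->P id P (occurrence 1), P is followed by id P with FIRST {id}; in S->P id P (occurrence 2), the suffix after P is empty, so FOLLOW(P) ⊇ FOLLOW(S) = {$, then}; in G->P, the suffix after P is empty, so FOLLOW(P) ⊇ FOLLOW(G) = {then}. Thus FOLLOW(P) = {$, id, then}.
FOLLOW(E): in P->else G E then, E is followed by then with FIRST {then}. Thus FOLLOW(E) = {then}.

{$, id, then}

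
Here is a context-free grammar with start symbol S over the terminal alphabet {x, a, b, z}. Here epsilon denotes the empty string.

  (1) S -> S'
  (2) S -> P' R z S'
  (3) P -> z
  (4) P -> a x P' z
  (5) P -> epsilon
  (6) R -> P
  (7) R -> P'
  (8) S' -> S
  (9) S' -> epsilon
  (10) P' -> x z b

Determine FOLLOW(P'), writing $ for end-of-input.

{a, x, z}

FIRST(P) = {epsilon, a, z}
FIRST(P') = {x}
FIRST(R) = {epsilon, a, x, z}  (via P, P')
FIRST(S) = {epsilon, x}  (via S', P' R z S')
FIRST(S') = {epsilon, x}  (via S)
FOLLOW(S) includes $ since S is the start symbol.
FOLLOW(R): in S->P' R z S', R is followed by z S' with FIRST {z}. Thus FOLLOW(R) = {z}.
FOLLOW(P): in R->P, the suffix after P is empty, so FOLLOW(P) ⊇ FOLLOW(R) = {z}. Thus FOLLOW(P) = {z}.
FOLLOW(P'): in S->P' R z S', P' is followed by R z S' with FIRST {a, x, z}; in P->a x P' z, P' is followed by z with FIRST {z}; in R->P', the suffix after P' is empty, so FOLLOW(P') ⊇ FOLLOW(R) = {z}. Thus FOLLOW(P') = {a, x, z}.
FOLLOW(S): in S'->S, the suffix after S is empty, so FOLLOW(S) ⊇ FOLLOW(S') = {$}. Thus FOLLOW(S) = {$}.
FOLLOW(S'): in S->S', the suffix after S' is empty, so FOLLOW(S') ⊇ FOLLOW(S) = {$}; in S->P' R z S', the suffix after S' is empty, so FOLLOW(S') ⊇ FOLLOW(S) = {$}. Thus FOLLOW(S') = {$}.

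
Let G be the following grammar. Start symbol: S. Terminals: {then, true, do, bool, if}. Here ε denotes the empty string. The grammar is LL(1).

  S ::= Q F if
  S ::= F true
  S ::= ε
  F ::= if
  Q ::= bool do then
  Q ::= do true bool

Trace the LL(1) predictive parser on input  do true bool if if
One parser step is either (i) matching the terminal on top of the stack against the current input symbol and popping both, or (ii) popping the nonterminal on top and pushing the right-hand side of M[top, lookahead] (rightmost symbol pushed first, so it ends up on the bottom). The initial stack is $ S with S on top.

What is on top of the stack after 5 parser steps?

F

step 1: stack=$ S  input=do true bool if if $  — expand S ::= Q F if
step 2: stack=$ if F Q  input=do true bool if if $  — expand Q ::= do true bool
step 3: stack=$ if F bool true do  input=do true bool if if $  — match do
step 4: stack=$ if F bool true  input=true bool if if $  — match true
step 5: stack=$ if F bool  input=bool if if $  — match bool
Stack after step 5: $ if F (top = F).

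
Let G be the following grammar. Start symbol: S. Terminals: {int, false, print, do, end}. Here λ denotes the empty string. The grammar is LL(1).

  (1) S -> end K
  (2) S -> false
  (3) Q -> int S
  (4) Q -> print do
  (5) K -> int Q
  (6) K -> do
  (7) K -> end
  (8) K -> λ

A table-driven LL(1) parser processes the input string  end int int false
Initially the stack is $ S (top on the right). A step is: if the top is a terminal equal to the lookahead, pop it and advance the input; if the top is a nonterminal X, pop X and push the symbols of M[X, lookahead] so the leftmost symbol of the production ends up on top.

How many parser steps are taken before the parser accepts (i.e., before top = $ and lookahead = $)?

8

step 1: stack=$ S  input=end int int false $  — expand S -> end K
step 2: stack=$ K end  input=end int int false $  — match end
step 3: stack=$ K  input=int int false $  — expand K -> int Q
step 4: stack=$ Q int  input=int int false $  — match int
step 5: stack=$ Q  input=int false $  — expand Q -> int S
step 6: stack=$ S int  input=int false $  — match int
step 7: stack=$ S  input=false $  — expand S -> false
step 8: stack=$ false  input=false $  — match false
Accept reached after 8 steps.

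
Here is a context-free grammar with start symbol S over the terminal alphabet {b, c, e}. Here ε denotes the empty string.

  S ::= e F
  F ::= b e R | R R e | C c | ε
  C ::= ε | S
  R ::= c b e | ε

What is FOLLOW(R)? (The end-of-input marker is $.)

FIRST(S): from S::=e F we get {e}. So FIRST(S) = {e}.
FIRST(R): from R::=c b e we get {c}; from R::=ε we get {ε}. So FIRST(R) = {ε, c}.
FIRST(C): from C::=ε we get {ε}; from C::=S we get {e}. So FIRST(C) = {ε, e}.
FIRST(F): from F::=b e R we get {b}; from F::=R R e we get {c, e}; from F::=C c we get {c, e}; from F::=ε we get {ε}. So FIRST(F) = {ε, b, c, e}.
FOLLOW(S) includes $ since S is the start symbol.
FOLLOW(C): in F::=C c, C is followed by c with FIRST {c}. Thus FOLLOW(C) = {c}.
FOLLOW(S): in C::=S, the suffix after S is empty, so FOLLOW(S) ⊇ FOLLOW(C) = {c}. Thus FOLLOW(S) = {$, c}.
FOLLOW(F): in S::=e F, the suffix after F is empty, so FOLLOW(F) ⊇ FOLLOW(S) = {$, c}. Thus FOLLOW(F) = {$, c}.
FOLLOW(R): in F::=b e R, the suffix after R is empty, so FOLLOW(R) ⊇ FOLLOW(F) = {$, c}; in F::=R R e (occurrence 1), R is followed by R e with FIRST {c, e}; in F::=R R e (occurrence 2), R is followed by e with FIRST {e}. Thus FOLLOW(R) = {$, c, e}.

{$, c, e}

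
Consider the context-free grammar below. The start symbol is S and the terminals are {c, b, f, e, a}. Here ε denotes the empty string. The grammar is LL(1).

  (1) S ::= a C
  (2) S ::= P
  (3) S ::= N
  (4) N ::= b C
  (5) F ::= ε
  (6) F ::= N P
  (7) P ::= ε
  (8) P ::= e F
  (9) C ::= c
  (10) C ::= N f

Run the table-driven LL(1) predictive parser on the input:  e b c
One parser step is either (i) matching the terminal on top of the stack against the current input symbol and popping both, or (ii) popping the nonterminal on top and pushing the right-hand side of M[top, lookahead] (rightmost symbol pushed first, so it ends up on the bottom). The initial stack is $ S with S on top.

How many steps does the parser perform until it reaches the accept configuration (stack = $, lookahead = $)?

9

step 1: stack=$ S  input=e b c $  — expand S ::= P
step 2: stack=$ P  input=e b c $  — expand P ::= e F
step 3: stack=$ F e  input=e b c $  — match e
step 4: stack=$ F  input=b c $  — expand F ::= N P
step 5: stack=$ P N  input=b c $  — expand N ::= b C
step 6: stack=$ P C b  input=b c $  — match b
step 7: stack=$ P C  input=c $  — expand C ::= c
step 8: stack=$ P c  input=c $  — match c
step 9: stack=$ P  input=$  — expand P ::= ε
Accept reached after 9 steps.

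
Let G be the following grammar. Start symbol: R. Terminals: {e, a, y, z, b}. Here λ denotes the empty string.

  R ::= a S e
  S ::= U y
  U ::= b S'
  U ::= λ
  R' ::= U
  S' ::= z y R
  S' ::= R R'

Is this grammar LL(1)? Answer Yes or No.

FIRST(R) = {a}
FIRST(S) = {b, y}
FIRST(U) = {λ, b}
FIRST(R') = {λ, b}
FIRST(S') = {a, z}
FOLLOW(R) = {$, b, y}
FOLLOW(S) = {e}
FOLLOW(U) = {y}
FOLLOW(R') = {y}
FOLLOW(S') = {y}
Each cell of M receives at most one production.

Yes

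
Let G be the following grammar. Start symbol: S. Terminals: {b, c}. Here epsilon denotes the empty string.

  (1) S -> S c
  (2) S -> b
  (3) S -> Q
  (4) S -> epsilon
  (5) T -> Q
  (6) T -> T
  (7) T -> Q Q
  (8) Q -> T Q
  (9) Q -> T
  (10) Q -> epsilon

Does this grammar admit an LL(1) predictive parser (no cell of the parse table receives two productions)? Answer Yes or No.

FIRST(S) = {epsilon, b, c}
FIRST(T) = {epsilon}
FIRST(Q) = {epsilon}
FOLLOW(S) = {$, c}
FOLLOW(T) = {$, c}
FOLLOW(Q) = {$, c}
Cell M[Q, $] receives both Q -> T Q and Q -> T and Q -> epsilon — the grammar is not LL(1).

No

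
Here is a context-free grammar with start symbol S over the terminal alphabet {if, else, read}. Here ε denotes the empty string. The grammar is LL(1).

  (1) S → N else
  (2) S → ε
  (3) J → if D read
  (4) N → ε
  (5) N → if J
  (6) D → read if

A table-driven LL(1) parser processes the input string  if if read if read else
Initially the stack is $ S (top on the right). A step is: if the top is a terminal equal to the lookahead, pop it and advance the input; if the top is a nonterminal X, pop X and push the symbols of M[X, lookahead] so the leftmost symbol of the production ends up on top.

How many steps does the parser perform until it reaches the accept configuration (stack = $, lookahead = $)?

10

step 1: stack=$ S  input=if if read if read else $  — expand S → N else
step 2: stack=$ else N  input=if if read if read else $  — expand N → if J
step 3: stack=$ else J if  input=if if read if read else $  — match if
step 4: stack=$ else J  input=if read if read else $  — expand J → if D read
step 5: stack=$ else read D if  input=if read if read else $  — match if
step 6: stack=$ else read D  input=read if read else $  — expand D → read if
step 7: stack=$ else read if read  input=read if read else $  — match read
step 8: stack=$ else read if  input=if read else $  — match if
step 9: stack=$ else read  input=read else $  — match read
step 10: stack=$ else  input=else $  — match else
Accept reached after 10 steps.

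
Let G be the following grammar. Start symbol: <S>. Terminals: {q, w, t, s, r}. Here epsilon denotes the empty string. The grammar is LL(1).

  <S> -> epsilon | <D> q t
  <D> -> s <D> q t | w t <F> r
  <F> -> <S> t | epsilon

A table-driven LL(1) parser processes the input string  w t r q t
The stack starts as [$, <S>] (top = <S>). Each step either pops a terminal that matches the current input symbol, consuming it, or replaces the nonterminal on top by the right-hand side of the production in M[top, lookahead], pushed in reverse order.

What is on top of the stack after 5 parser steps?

step 1: stack=$ <S>  input=w t r q t $  — expand <S> -> <D> q t
step 2: stack=$ t q <D>  input=w t r q t $  — expand <D> -> w t <F> r
step 3: stack=$ t q r <F> t w  input=w t r q t $  — match w
step 4: stack=$ t q r <F> t  input=t r q t $  — match t
step 5: stack=$ t q r <F>  input=r q t $  — expand <F> -> epsilon
Stack after step 5: $ t q r (top = r).

r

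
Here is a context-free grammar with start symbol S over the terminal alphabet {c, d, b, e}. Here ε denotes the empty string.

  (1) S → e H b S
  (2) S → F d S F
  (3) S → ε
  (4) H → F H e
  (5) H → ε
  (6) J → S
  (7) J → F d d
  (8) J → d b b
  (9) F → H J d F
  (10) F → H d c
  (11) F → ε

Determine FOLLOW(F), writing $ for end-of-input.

{$, d, e}

FIRST(S): from S→e H b S we get {e}; from S→F d S F we get {d, e}; from S→ε we get {ε}. So FIRST(S) = {ε, d, e}.
FIRST(H): from H→F H e we get {d, e}; from H→ε we get {ε}. So FIRST(H) = {ε, d, e}.
FIRST(J): from J→S we get {ε, d, e}; from J→F d d we get {d, e}; from J→d b b we get {d}. So FIRST(J) = {ε, d, e}.
FIRST(F): from F→H J d F we get {d, e}; from F→H d c we get {d, e}; from F→ε we get {ε}. So FIRST(F) = {ε, d, e}.
FOLLOW(S) includes $ since S is the start symbol.
FOLLOW(H): in S→e H b S, H is followed by b S with FIRST {b}; in H→F H e, H is followed by e with FIRST {e}; in F→H J d F, H is followed by J d F with FIRST {d, e}; in F→H d c, H is followed by d c with FIRST {d}. Thus FOLLOW(H) = {b, d, e}.
FOLLOW(J): in F→H J d F, J is followed by d F with FIRST {d}. Thus FOLLOW(J) = {d}.
FOLLOW(S): in S→e H b S, the suffix after S is empty (adds nothing new); in S→F d S F, S is followed by F with FIRST {ε, d, e}; in S→F d S F, the suffix after S is nullable (adds nothing new); in J→S, the suffix after S is empty, so FOLLOW(S) ⊇ FOLLOW(J) = {d}. Thus FOLLOW(S) = {$, d, e}.
FOLLOW(F): in S→F d S F (occurrence 1), F is followed by d S F with FIRST {d}; in S→F d S F (occurrence 2), the suffix after F is empty, so FOLLOW(F) ⊇ FOLLOW(S) = {$, d, e}; in H→F H e, F is followed by H e with FIRST {d, e}; in J→F d d, F is followed by d d with FIRST {d}; in F→H J d F, the suffix after F is empty (adds nothing new). Thus FOLLOW(F) = {$, d, e}.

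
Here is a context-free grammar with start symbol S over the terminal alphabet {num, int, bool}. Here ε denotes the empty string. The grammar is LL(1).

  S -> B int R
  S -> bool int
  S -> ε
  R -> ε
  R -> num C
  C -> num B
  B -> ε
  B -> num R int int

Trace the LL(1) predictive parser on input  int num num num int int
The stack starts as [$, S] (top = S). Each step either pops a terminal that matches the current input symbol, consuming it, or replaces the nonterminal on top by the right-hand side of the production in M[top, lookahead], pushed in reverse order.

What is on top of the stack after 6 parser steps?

step 1: stack=$ S  input=int num num num int int $  — expand S -> B int R
step 2: stack=$ R int B  input=int num num num int int $  — expand B -> ε
step 3: stack=$ R int  input=int num num num int int $  — match int
step 4: stack=$ R  input=num num num int int $  — expand R -> num C
step 5: stack=$ C num  input=num num num int int $  — match num
step 6: stack=$ C  input=num num int int $  — expand C -> num B
Stack after step 6: $ B num (top = num).

num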